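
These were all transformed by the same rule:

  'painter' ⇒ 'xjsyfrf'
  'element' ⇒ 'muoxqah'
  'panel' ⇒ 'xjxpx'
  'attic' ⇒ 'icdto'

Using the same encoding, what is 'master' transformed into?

ujceqe

In painter: p→x is +8, a→j is +9, i→s is +10, n→y is +11 — the shift increases by 1 each position. Letter i (0-indexed) is shifted by i+8, so successive shifts are 8, 9, 10, ….
For master: m+8=u, a+9=j, s+10=c, t+11=e, e+12=q, r+13=e.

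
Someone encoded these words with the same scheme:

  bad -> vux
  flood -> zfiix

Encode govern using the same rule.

Compare letters: b→v is +20, a→u is +20, d→x is +20 — a constant shift. Each letter is shifted forward by 20 in the alphabet (a Caesar shift of +20).
Applying it to govern: g+20=a, o+20=i, v+20=p, e+20=y, r+20=l, n+20=h.

aipylh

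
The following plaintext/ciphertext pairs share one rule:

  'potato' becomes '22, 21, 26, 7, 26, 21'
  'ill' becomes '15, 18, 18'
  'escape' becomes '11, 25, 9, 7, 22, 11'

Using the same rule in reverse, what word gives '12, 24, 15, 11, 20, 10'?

Letters become their 1-based position plus 6 (so a→7, b→8, …).
Reversing it on 12, 24, 15, 11, 20, 10: 12→(12−6)÷1=6=f, 24→(24−6)÷1=18=r, 15→(15−6)÷1=9=i, 11→(11−6)÷1=5=e, 20→(20−6)÷1=14=n, 10→(10−6)÷1=4=d.

friend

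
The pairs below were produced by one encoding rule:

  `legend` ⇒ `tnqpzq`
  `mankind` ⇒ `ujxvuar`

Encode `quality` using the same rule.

In legend: l→t is +8, e→n is +9, g→q is +10, e→p is +11 — the shift increases by 1 each position. The shift increases by 1 at each position, starting from +8: 8, 9, 10, ….
For quality: q+8=y, u+9=d, a+10=k, l+11=w, i+12=u, t+13=g, y+14=m.

ydkwugm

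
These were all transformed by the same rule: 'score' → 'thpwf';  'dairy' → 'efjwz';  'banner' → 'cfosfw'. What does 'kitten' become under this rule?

lnuyfs

Shifts by position in score: pos 0: s→t (+1), pos 1: c→h (+5), pos 2: o→p (+1), pos 3: r→w (+5) — repeating every 2. It's a Vigenère-style cipher with numeric key [1,5]: position i shifts by key[i mod 2].
On kitten: k+1=l, i+5=n, t+1=u, t+5=y, e+1=f, n+5=s.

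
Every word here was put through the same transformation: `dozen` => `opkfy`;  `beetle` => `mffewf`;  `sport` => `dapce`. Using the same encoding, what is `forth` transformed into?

qpces

Vowels shift forward by 1 and consonants shift forward by 11.
Applying it to forth: f(cons)+11=q, o(vowel)+1=p, r(cons)+11=c, t(cons)+11=e, h(cons)+11=s.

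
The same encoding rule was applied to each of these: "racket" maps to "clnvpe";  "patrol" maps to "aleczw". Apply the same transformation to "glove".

rwzgp

It's a constant shift of +11 (ROT11).
Applying it to glove: g+11=r, l+11=w, o+11=z, v+11=g, e+11=p.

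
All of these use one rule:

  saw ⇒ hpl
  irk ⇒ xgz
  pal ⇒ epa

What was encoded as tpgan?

Compare letters: s→h is +15, a→p is +15, w→l is +15 — a constant shift. Each letter is shifted forward by 15 in the alphabet (a Caesar shift of +15).
Reversing it on tpgan: t−15=e, p−15=a, g−15=r, a−15=l, n−15=y.

early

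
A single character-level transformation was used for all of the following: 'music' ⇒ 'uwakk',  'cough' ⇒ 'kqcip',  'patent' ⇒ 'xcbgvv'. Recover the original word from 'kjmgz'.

Shifts by position in music: pos 0: m→u (+8), pos 1: u→w (+2), pos 2: s→a (+8), pos 3: i→k (+2) — repeating every 2. A repeating key of period 2 is used — shifts +8, +2 over and over.
Reversing it on kjmgz: k−8=c, j−2=h, m−8=e, g−2=e, z−8=r.

cheer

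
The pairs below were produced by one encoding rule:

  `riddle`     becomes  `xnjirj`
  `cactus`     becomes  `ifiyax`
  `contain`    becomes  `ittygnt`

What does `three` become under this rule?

It's a Vigenère-style cipher with numeric key [6,5]: position i shifts by key[i mod 2].
For three: t+6=z, h+5=m, r+6=x, e+5=j, e+6=k.

zmxjk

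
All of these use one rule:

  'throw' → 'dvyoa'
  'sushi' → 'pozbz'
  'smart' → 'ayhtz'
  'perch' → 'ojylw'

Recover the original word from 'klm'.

Two steps: reverse the string, then apply a Caesar shift of +7.
Undoing it on klm: shift back: k−7=d, l−7=e, m−7=f → def; then reverse → fed.

fed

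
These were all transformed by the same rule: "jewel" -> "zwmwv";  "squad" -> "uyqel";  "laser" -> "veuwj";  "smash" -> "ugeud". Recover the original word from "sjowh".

j(9)→z(25) and e(4)→w(22) fit y≡11x+4 (mod 26); the inverse of 11 mod 26 is 19. Each letter's alphabet position (a=0..z=25) is mapped through 11·x+4 mod 26 — an affine cipher.
Reversing it on sjowh: s(18)→19·(18−4)≡6=g; j(9)→19·(9−4)≡17=r; o(14)→19·(14−4)≡8=i; w(22)→19·(22−4)≡4=e; h(7)→19·(7−4)≡5=f (all mod 26).

grief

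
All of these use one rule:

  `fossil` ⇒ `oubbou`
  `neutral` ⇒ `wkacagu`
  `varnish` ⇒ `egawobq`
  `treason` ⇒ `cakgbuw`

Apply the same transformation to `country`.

luawcah

The shift depends on letter class: consonant f→o is +9, but vowel o→u is +6. Two shifts are in play — +6 for a/e/i/o/u, +9 for every other letter.
Applying it to country: c(cons)+9=l, o(vowel)+6=u, u(vowel)+6=a, n(cons)+9=w, t(cons)+9=c, r(cons)+9=a, y(cons)+9=h.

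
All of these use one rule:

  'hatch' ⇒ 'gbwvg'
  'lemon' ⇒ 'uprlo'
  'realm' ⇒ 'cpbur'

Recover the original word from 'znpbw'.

h(7)→g(6) and a(0)→b(1) fit y≡23x+1 (mod 26); the inverse of 23 mod 26 is 17. Treating letters as 0–25, the rule is x ↦ 23x + 1 (mod 26).
Decoding znpbw: z(25)→17·(25−1)≡18=s; n(13)→17·(13−1)≡22=w; p(15)→17·(15−1)≡4=e; b(1)→17·(1−1)≡0=a; w(22)→17·(22−1)≡19=t (all mod 26).

sweat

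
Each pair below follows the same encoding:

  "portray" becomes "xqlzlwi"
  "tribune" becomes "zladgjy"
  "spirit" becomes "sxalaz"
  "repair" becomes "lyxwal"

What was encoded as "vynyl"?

lever

p(15)→x(23) and o(14)→q(16) fit y≡7x+22 (mod 26); the inverse of 7 mod 26 is 15. Each letter's alphabet position (a=0..z=25) is mapped through 7·x+22 mod 26 — an affine cipher.
Undoing it on vynyl: v(21)→15·(21−22)≡11=l; y(24)→15·(24−22)≡4=e; n(13)→15·(13−22)≡21=v; y(24)→15·(24−22)≡4=e; l(11)→15·(11−22)≡17=r (all mod 26).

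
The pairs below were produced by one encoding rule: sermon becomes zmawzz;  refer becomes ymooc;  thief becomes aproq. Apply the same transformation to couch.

In sermon: s→z is +7, e→m is +8, r→a is +9, m→w is +10 — the shift increases by 1 each position. Each letter shifts forward by (position + 7), i.e. 7, 8, 9, … — the shift grows by one for each successive letter.
On couch: c+7=j, o+8=w, u+9=d, c+10=m, h+11=s.

jwdms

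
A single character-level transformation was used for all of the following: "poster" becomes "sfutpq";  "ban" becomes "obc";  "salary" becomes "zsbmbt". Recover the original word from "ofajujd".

citizen

The output letters match the input read backwards, each shifted +1: poster reversed is retsop. The word is reversed, then every letter is shifted forward by 1.
Undoing it on ofajujd: shift back: o−1=n, f−1=e, a−1=z, j−1=i, u−1=t, j−1=i, d−1=c → nezitic; then reverse → citizen.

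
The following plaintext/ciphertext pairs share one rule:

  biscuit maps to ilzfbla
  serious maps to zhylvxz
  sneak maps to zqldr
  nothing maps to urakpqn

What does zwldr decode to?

steak

Shifts by position in biscuit: pos 0: b→i (+7), pos 1: i→l (+3), pos 2: s→z (+7), pos 3: c→f (+3) — repeating every 2. The shifts repeat in a cycle of length 2: positions 0,1,… shift by +7, +3, then the pattern repeats.
Undoing it on zwldr: z−7=s, w−3=t, l−7=e, d−3=a, r−7=k.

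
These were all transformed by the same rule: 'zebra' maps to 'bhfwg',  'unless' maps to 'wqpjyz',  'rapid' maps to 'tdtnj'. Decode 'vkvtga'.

Each letter shifts forward by (position + 2), i.e. 2, 3, 4, … — the shift grows by one for each successive letter.
Reversing it on vkvtga: v−2=t, k−3=h, v−4=r, t−5=o, g−6=a, a−7=t.

throat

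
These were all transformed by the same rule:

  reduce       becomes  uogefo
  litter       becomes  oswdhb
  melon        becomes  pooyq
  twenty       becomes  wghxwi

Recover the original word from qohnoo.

needle

A repeating key of period 2 is used — shifts +3, +10 over and over.
Decoding qohnoo: q−3=n, o−10=e, h−3=e, n−10=d, o−3=l, o−10=e.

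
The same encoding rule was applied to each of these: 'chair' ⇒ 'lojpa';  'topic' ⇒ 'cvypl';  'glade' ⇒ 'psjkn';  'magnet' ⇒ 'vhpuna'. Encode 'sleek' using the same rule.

bsnlt

Shifts by position in chair: pos 0: c→l (+9), pos 1: h→o (+7), pos 2: a→j (+9), pos 3: i→p (+7) — repeating every 2. The shifts repeat in a cycle of length 2: positions 0,1,… shift by +9, +7, then the pattern repeats.
Applying it to sleek: s+9=b, l+7=s, e+9=n, e+7=l, k+9=t.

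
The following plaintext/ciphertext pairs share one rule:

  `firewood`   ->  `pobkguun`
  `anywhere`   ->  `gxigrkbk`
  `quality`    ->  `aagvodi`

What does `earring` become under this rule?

kgbboxq

The shift depends on letter class: consonant f→p is +10, but vowel i→o is +6. Vowels shift forward by 6 and consonants shift forward by 10.
Applying it to earring: e(vowel)+6=k, a(vowel)+6=g, r(cons)+10=b, r(cons)+10=b, i(vowel)+6=o, n(cons)+10=x, g(cons)+10=q.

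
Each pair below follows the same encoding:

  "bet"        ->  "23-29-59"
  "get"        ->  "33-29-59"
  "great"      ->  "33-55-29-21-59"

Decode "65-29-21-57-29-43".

Each letter becomes 2×(its alphabet position, a=1..z=26) + 19.
Decoding 65-29-21-57-29-43: 65→(65−19)÷2=23=w, 29→(29−19)÷2=5=e, 21→(21−19)÷2=1=a, 57→(57−19)÷2=19=s, 29→(29−19)÷2=5=e, 43→(43−19)÷2=12=l.

weasel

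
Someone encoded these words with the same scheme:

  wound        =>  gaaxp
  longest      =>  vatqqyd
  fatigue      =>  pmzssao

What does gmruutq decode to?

The shifts repeat in a cycle of length 3: positions 0,1,… shift by +10, +12, +6, then the pattern repeats.
Decoding gmruutq: g−10=w, m−12=a, r−6=l, u−10=k, u−12=i, t−6=n, q−10=g.

walking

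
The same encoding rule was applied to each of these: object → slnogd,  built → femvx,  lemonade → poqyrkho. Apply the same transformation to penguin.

torqysr

Shifts by position in object: pos 0: o→s (+4), pos 1: b→l (+10), pos 2: j→n (+4), pos 3: e→o (+10) — repeating every 2. It's a Vigenère-style cipher with numeric key [4,10]: position i shifts by key[i mod 2].
For penguin: p+4=t, e+10=o, n+4=r, g+10=q, u+4=y, i+10=s, n+4=r.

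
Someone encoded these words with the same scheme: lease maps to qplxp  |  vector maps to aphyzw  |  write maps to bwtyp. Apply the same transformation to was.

blx

The shift depends on letter class: consonant l→q is +5, but vowel e→p is +11. Vowels shift forward by 11 and consonants shift forward by 5.
For was: w(cons)+5=b, a(vowel)+11=l, s(cons)+5=x.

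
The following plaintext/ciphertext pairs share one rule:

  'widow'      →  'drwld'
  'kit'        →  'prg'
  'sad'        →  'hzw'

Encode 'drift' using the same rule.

Each pair mirrors across the alphabet (w↔d, i↔r, d↔w): positions sum to 25. This is the alphabet-reversal cipher (Atbash): a becomes z, b becomes y, etc.
Applying it to drift: d↔w, r↔i, i↔r, f↔u, t↔g.

wirug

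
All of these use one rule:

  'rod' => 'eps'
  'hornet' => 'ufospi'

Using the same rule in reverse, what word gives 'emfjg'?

The output letters match the input read backwards, each shifted +1: rod reversed is dor. Read the word backwards and shift each letter +1.
Undoing it on emfjg: shift back: e−1=d, m−1=l, f−1=e, j−1=i, g−1=f → dleif; then reverse → field.

field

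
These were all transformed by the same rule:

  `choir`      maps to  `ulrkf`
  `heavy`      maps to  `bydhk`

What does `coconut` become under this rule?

The output letters match the input read backwards, each shifted +3: choir reversed is riohc. The word is reversed, then every letter is shifted forward by 3.
On coconut: reverse → tunococ; then shift: t+3=w, u+3=x, n+3=q, o+3=r, c+3=f, o+3=r, c+3=f.

wxqrfrf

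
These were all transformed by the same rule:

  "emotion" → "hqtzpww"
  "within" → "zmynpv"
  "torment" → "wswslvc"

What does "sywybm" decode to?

In emotion: e→h is +3, m→q is +4, o→t is +5, t→z is +6 — the shift increases by 1 each position. Letter i (0-indexed) is shifted by i+3, so successive shifts are 3, 4, 5, ….
Undoing it on sywybm: s−3=p, y−4=u, w−5=r, y−6=s, b−7=u, m−8=e.

pursue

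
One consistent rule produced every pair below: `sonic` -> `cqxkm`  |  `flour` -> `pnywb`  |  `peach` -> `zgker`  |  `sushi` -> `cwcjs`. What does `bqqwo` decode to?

rogue

Shifts by position in sonic: pos 0: s→c (+10), pos 1: o→q (+2), pos 2: n→x (+10), pos 3: i→k (+2) — repeating every 2. The shifts repeat in a cycle of length 2: positions 0,1,… shift by +10, +2, then the pattern repeats.
Undoing it on bqqwo: b−10=r, q−2=o, q−10=g, w−2=u, o−10=e.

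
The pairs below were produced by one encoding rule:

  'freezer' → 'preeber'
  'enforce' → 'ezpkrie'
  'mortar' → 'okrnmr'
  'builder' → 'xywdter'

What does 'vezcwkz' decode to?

f(5)→p(15) and r(17)→r(17) fit y≡11x+12 (mod 26); the inverse of 11 mod 26 is 19. This is an affine cipher: with a=0,…,z=25, each position x becomes (11x+12) mod 26.
Decoding vezcwkz: v(21)→19·(21−12)≡15=p; e(4)→19·(4−12)≡4=e; z(25)→19·(25−12)≡13=n; c(2)→19·(2−12)≡18=s; w(22)→19·(22−12)≡8=i; k(10)→19·(10−12)≡14=o; z(25)→19·(25−12)≡13=n (all mod 26).

pension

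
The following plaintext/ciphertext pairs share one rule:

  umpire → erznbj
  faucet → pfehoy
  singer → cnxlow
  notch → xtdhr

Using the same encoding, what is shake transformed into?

cmkpo

It's a Vigenère-style cipher with numeric key [10,5]: position i shifts by key[i mod 2].
On shake: s+10=c, h+5=m, a+10=k, k+5=p, e+10=o.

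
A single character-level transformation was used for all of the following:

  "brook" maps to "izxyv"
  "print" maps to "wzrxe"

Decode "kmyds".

depth

The shift increases by 1 at each position, starting from +7: 7, 8, 9, ….
Reversing it on kmyds: k−7=d, m−8=e, y−9=p, d−10=t, s−11=h.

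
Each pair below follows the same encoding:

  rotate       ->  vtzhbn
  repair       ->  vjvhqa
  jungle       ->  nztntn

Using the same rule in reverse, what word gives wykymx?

In rotate: r→v is +4, o→t is +5, t→z is +6, a→h is +7 — the shift increases by 1 each position. The shift increases by 1 at each position, starting from +4: 4, 5, 6, ….
Decoding wykymx: w−4=s, y−5=t, k−6=e, y−7=r, m−8=e, x−9=o.

stereo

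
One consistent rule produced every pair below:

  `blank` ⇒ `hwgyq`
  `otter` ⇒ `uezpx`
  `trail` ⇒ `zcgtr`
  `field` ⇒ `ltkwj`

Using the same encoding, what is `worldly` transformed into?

czxwjwe

It's a Vigenère-style cipher with numeric key [6,11]: position i shifts by key[i mod 2].
On worldly: w+6=c, o+11=z, r+6=x, l+11=w, d+6=j, l+11=w, y+6=e.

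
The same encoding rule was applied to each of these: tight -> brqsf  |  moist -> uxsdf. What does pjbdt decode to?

harsh

Each letter shifts forward by (position + 8), i.e. 8, 9, 10, … — the shift grows by one for each successive letter.
Undoing it on pjbdt: p−8=h, j−9=a, b−10=r, d−11=s, t−12=h.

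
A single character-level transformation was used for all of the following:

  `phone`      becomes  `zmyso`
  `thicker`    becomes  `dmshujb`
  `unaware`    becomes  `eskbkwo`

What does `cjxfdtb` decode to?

senator

It's a Vigenère-style cipher with numeric key [10,5]: position i shifts by key[i mod 2].
Undoing it on cjxfdtb: c−10=s, j−5=e, x−10=n, f−5=a, d−10=t, t−5=o, b−10=r.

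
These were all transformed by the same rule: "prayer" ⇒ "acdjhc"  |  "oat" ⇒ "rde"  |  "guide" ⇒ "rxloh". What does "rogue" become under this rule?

The shift depends on letter class: consonant p→a is +11, but vowel a→d is +3. The rule splits by letter class: vowels +3, consonants +11.
On rogue: r(cons)+11=c, o(vowel)+3=r, g(cons)+11=r, u(vowel)+3=x, e(vowel)+3=h.

crrxh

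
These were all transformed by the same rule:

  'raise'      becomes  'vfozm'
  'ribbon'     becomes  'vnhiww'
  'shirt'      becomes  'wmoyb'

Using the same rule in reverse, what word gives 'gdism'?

In raise: r→v is +4, a→f is +5, i→o is +6, s→z is +7 — the shift increases by 1 each position. Each letter shifts forward by (position + 4), i.e. 4, 5, 6, … — the shift grows by one for each successive letter.
Decoding gdism: g−4=c, d−5=y, i−6=c, s−7=l, m−8=e.

cycle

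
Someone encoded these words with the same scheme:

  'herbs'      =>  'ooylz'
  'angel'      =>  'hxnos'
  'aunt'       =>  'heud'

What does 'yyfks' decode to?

A repeating key of period 2 is used — shifts +7, +10 over and over.
Undoing it on yyfks: y−7=r, y−10=o, f−7=y, k−10=a, s−7=l.

royal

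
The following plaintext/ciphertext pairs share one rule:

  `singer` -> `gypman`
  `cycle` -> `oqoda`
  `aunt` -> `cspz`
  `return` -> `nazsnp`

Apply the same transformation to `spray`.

s(18)→g(6) and i(8)→y(24) fit y≡19x+2 (mod 26); the inverse of 19 mod 26 is 11. Treating letters as 0–25, the rule is x ↦ 19x + 2 (mod 26).
For spray: s(18)→19·18+2≡6=g; p(15)→19·15+2≡1=b; r(17)→19·17+2≡13=n; a(0)→19·0+2≡2=c; y(24)→19·24+2≡16=q (all mod 26).

gbncq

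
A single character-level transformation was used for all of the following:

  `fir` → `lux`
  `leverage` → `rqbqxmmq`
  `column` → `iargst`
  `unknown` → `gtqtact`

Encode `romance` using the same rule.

The shift depends on letter class: consonant f→l is +6, but vowel i→u is +12. The rule splits by letter class: vowels +12, consonants +6.
For romance: r(cons)+6=x, o(vowel)+12=a, m(cons)+6=s, a(vowel)+12=m, n(cons)+6=t, c(cons)+6=i, e(vowel)+12=q.

xasmtiq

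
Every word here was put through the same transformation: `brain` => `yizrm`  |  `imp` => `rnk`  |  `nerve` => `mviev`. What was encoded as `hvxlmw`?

Each pair mirrors across the alphabet (b↔y, r↔i, a↔z): positions sum to 25. Letters are reflected about the middle of the alphabet (position → 25−position): Atbash.
Reversing it on hvxlmw: h↔s, v↔e, x↔c, l↔o, m↔n, w↔d.

second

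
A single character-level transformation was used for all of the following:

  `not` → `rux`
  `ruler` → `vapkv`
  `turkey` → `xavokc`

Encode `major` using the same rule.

Vowels shift forward by 6 and consonants shift forward by 4.
For major: m(cons)+4=q, a(vowel)+6=g, j(cons)+4=n, o(vowel)+6=u, r(cons)+4=v.

qgnuv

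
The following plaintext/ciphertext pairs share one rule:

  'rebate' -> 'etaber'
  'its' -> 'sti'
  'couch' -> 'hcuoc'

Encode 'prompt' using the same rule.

The output letters match the input read backwards: rebate reversed is etaber. The word is simply reversed.
Applying it to prompt: reverse → tpmorp.

tpmorp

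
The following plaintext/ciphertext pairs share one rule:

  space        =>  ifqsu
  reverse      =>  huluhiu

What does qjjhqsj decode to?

attract

Compare letters: s→i is +16, p→f is +16, a→q is +16 — a constant shift. Every letter moves 16 places later in the alphabet, wrapping around z→a.
Reversing it on qjjhqsj: q−16=a, j−16=t, j−16=t, h−16=r, q−16=a, s−16=c, j−16=t.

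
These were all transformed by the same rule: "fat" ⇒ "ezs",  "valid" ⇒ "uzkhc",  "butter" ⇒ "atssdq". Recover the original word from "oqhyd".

prize

Compare letters: f→e is +25, a→z is +25, t→s is +25 — a constant shift. Each letter is shifted forward by 25 in the alphabet (a Caesar shift of +25).
Decoding oqhyd: o−25=p, q−25=r, h−25=i, y−25=z, d−25=e.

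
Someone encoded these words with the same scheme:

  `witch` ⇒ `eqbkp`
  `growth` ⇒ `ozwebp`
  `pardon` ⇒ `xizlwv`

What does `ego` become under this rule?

mow

Compare letters: w→e is +8, i→q is +8, t→b is +8 — a constant shift. It's a constant shift of +8 (ROT8).
Applying it to ego: e+8=m, g+8=o, o+8=w.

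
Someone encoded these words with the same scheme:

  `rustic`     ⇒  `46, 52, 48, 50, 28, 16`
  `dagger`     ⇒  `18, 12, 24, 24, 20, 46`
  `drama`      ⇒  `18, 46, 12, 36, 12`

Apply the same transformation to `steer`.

48, 50, 20, 20, 46

Each letter becomes 2×(its alphabet position, a=1..z=26) + 10.
On steer: s=19→48, t=20→50, e=5→20, e=5→20, r=18→46.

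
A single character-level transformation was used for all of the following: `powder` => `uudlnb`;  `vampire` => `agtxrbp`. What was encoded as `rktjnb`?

member

In powder: p→u is +5, o→u is +6, w→d is +7, d→l is +8 — the shift increases by 1 each position. Letter i (0-indexed) is shifted by i+5, so successive shifts are 5, 6, 7, ….
Reversing it on rktjnb: r−5=m, k−6=e, t−7=m, j−8=b, n−9=e, b−10=r.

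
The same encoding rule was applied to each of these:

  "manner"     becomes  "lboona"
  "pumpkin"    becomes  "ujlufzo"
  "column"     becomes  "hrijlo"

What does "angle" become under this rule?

botin

m(12)→l(11) and a(0)→b(1) fit y≡3x+1 (mod 26); the inverse of 3 mod 26 is 9. Each letter's alphabet position (a=0..z=25) is mapped through 3·x+1 mod 26 — an affine cipher.
For angle: a(0)→3·0+1≡1=b; n(13)→3·13+1≡14=o; g(6)→3·6+1≡19=t; l(11)→3·11+1≡8=i; e(4)→3·4+1≡13=n (all mod 26).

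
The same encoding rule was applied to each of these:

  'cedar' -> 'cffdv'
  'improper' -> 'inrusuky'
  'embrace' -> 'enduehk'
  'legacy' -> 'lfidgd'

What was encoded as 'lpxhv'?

lover

Letter i (0-indexed) is shifted by i+0, so successive shifts are 0, 1, 2, ….
Reversing it on lpxhv: l−0=l, p−1=o, x−2=v, h−3=e, v−4=r.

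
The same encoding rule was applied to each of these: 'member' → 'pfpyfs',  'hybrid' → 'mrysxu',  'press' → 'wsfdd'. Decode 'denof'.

m(12)→p(15) and e(4)→f(5) fit y≡11x+13 (mod 26); the inverse of 11 mod 26 is 19. Treating letters as 0–25, the rule is x ↦ 11x + 13 (mod 26).
Undoing it on denof: d(3)→19·(3−13)≡18=s; e(4)→19·(4−13)≡11=l; n(13)→19·(13−13)≡0=a; o(14)→19·(14−13)≡19=t; f(5)→19·(5−13)≡4=e (all mod 26).

slate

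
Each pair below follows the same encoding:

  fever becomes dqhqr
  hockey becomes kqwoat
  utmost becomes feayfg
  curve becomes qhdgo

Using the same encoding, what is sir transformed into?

Read the word backwards and shift each letter +12.
Applying it to sir: reverse → ris; then shift: r+12=d, i+12=u, s+12=e.

due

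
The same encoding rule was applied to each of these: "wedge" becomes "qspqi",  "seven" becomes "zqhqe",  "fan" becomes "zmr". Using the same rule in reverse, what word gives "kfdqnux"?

The output letters match the input read backwards, each shifted +12: wedge reversed is egdew. Two steps: reverse the string, then apply a Caesar shift of +12.
Decoding kfdqnux: shift back: k−12=y, f−12=t, d−12=r, q−12=e, n−12=b, u−12=i, x−12=l → ytrebil; then reverse → liberty.

liberty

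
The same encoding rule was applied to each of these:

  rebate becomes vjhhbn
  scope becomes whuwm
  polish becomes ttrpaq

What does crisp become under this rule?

gwozx

Each letter shifts forward by (position + 4), i.e. 4, 5, 6, … — the shift grows by one for each successive letter.
On crisp: c+4=g, r+5=w, i+6=o, s+7=z, p+8=x.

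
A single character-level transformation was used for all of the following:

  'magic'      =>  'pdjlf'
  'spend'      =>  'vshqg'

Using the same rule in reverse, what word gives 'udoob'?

rally

Compare letters: m→p is +3, a→d is +3, g→j is +3 — a constant shift. It's a constant shift of +3 (ROT3).
Reversing it on udoob: u−3=r, d−3=a, o−3=l, o−3=l, b−3=y.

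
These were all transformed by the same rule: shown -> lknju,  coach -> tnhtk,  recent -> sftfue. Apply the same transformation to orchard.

This is an affine cipher: with a=0,…,z=25, each position x becomes (19x+7) mod 26.
On orchard: o(14)→19·14+7≡13=n; r(17)→19·17+7≡18=s; c(2)→19·2+7≡19=t; h(7)→19·7+7≡10=k; a(0)→19·0+7≡7=h; r(17)→19·17+7≡18=s; d(3)→19·3+7≡12=m (all mod 26).

nstkhsm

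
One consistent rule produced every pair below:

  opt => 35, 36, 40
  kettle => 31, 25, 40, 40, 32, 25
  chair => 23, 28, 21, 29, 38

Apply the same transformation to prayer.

Letters become their 1-based position plus 20 (so a→21, b→22, …).
For prayer: p=16→36, r=18→38, a=1→21, y=25→45, e=5→25, r=18→38.

36, 38, 21, 45, 25, 38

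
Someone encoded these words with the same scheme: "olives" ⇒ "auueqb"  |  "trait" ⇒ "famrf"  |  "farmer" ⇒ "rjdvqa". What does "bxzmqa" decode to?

ponder

Shifts by position in olives: pos 0: o→a (+12), pos 1: l→u (+9), pos 2: i→u (+12), pos 3: v→e (+9) — repeating every 2. The shifts repeat in a cycle of length 2: positions 0,1,… shift by +12, +9, then the pattern repeats.
Decoding bxzmqa: b−12=p, x−9=o, z−12=n, m−9=d, q−12=e, a−9=r.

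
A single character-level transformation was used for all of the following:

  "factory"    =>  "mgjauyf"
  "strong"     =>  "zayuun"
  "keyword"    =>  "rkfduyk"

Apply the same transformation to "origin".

Vowels shift forward by 6 and consonants shift forward by 7.
For origin: o(vowel)+6=u, r(cons)+7=y, i(vowel)+6=o, g(cons)+7=n, i(vowel)+6=o, n(cons)+7=u.

uyonou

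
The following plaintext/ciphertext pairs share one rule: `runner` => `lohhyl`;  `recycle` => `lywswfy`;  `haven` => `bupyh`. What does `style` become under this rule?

mnsfy

It's a constant shift of +20 (ROT20).
On style: s+20=m, t+20=n, y+20=s, l+20=f, e+20=y.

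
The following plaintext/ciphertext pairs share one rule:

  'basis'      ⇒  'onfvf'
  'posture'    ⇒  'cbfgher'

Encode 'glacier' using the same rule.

tynpvre

Compare letters: b→o is +13, a→n is +13, s→f is +13 — a constant shift. This is a Caesar cipher with shift 13.
On glacier: g+13=t, l+13=y, a+13=n, c+13=p, i+13=v, e+13=r, r+13=e.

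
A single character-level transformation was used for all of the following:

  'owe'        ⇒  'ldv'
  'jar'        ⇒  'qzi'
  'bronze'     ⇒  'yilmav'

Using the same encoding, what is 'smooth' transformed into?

Each pair mirrors across the alphabet (o↔l, w↔d, e↔v): positions sum to 25. Letters are reflected about the middle of the alphabet (position → 25−position): Atbash.
For smooth: s↔h, m↔n, o↔l, o↔l, t↔g, h↔s.

hnllgs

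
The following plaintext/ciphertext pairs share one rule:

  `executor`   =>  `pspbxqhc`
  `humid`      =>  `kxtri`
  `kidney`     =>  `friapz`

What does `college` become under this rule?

bhmmpdp

e(4)→p(15) and x(23)→s(18) fit y≡7x+13 (mod 26); the inverse of 7 mod 26 is 15. Treating letters as 0–25, the rule is x ↦ 7x + 13 (mod 26).
On college: c(2)→7·2+13≡1=b; o(14)→7·14+13≡7=h; l(11)→7·11+13≡12=m; l(11)→7·11+13≡12=m; e(4)→7·4+13≡15=p; g(6)→7·6+13≡3=d; e(4)→7·4+13≡15=p (all mod 26).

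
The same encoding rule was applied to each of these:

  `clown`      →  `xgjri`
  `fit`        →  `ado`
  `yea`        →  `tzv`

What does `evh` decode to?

Every letter moves 21 places later in the alphabet, wrapping around z→a.
Reversing it on evh: e−21=j, v−21=a, h−21=m.

jam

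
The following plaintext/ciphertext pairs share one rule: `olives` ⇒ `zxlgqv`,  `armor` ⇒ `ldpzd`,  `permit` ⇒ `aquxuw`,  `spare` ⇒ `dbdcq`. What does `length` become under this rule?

Shifts by position in olives: pos 0: o→z (+11), pos 1: l→x (+12), pos 2: i→l (+3), pos 3: v→g (+11), pos 4: e→q (+12), pos 5: s→v (+3) — repeating every 3. It's a Vigenère-style cipher with numeric key [11,12,3]: position i shifts by key[i mod 3].
Applying it to length: l+11=w, e+12=q, n+3=q, g+11=r, t+12=f, h+3=k.

wqqrfk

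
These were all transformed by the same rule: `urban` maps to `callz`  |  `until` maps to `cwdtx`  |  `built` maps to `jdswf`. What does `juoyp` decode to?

blend

Each letter shifts forward by (position + 8), i.e. 8, 9, 10, … — the shift grows by one for each successive letter.
Decoding juoyp: j−8=b, u−9=l, o−10=e, y−11=n, p−12=d.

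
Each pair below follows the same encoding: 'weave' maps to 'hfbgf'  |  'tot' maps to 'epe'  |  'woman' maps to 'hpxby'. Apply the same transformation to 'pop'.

apa

The shift depends on letter class: consonant w→h is +11, but vowel e→f is +1. Vowels shift forward by 1 and consonants shift forward by 11.
Applying it to pop: p(cons)+11=a, o(vowel)+1=p, p(cons)+11=a.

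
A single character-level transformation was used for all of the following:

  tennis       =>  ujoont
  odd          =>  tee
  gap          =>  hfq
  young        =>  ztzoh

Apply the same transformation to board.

ctfse

The shift depends on letter class: consonant t→u is +1, but vowel e→j is +5. Two shifts are in play — +5 for a/e/i/o/u, +1 for every other letter.
On board: b(cons)+1=c, o(vowel)+5=t, a(vowel)+5=f, r(cons)+1=s, d(cons)+1=e.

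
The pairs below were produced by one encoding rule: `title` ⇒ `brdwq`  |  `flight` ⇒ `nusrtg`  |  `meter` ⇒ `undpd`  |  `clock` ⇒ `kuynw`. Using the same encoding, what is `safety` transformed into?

ajppfl

In title: t→b is +8, i→r is +9, t→d is +10, l→w is +11 — the shift increases by 1 each position. Letter i (0-indexed) is shifted by i+8, so successive shifts are 8, 9, 10, ….
Applying it to safety: s+8=a, a+9=j, f+10=p, e+11=p, t+12=f, y+13=l.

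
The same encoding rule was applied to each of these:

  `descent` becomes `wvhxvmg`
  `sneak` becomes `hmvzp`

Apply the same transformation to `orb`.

Each pair mirrors across the alphabet (d↔w, e↔v, s↔h): positions sum to 25. Letters are reflected about the middle of the alphabet (position → 25−position): Atbash.
Applying it to orb: o↔l, r↔i, b↔y.

liy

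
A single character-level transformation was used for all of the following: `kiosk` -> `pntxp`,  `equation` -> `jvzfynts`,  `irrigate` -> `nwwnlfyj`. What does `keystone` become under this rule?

Compare letters: k→p is +5, i→n is +5, o→t is +5 — a constant shift. Each letter is shifted forward by 5 in the alphabet (a Caesar shift of +5).
For keystone: k+5=p, e+5=j, y+5=d, s+5=x, t+5=y, o+5=t, n+5=s, e+5=j.

pjdxytsj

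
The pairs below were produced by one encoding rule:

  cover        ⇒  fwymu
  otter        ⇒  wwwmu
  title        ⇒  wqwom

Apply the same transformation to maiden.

piqgmq

The shift depends on letter class: consonant c→f is +3, but vowel o→w is +8. Vowels shift forward by 8 and consonants shift forward by 3.
Applying it to maiden: m(cons)+3=p, a(vowel)+8=i, i(vowel)+8=q, d(cons)+3=g, e(vowel)+8=m, n(cons)+3=q.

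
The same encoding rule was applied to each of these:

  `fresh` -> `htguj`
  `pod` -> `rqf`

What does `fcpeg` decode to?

dance

It's a constant shift of +2 (ROT2).
Reversing it on fcpeg: f−2=d, c−2=a, p−2=n, e−2=c, g−2=e.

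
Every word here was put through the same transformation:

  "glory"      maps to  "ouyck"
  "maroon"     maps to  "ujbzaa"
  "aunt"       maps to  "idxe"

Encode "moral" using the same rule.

uxblx

Each letter shifts forward by (position + 8), i.e. 8, 9, 10, … — the shift grows by one for each successive letter.
On moral: m+8=u, o+9=x, r+10=b, a+11=l, l+12=x.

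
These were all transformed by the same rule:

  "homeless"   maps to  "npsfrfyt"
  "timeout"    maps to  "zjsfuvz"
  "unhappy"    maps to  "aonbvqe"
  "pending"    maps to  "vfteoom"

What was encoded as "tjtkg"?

The shifts repeat in a cycle of length 2: positions 0,1,… shift by +6, +1, then the pattern repeats.
Decoding tjtkg: t−6=n, j−1=i, t−6=n, k−1=j, g−6=a.

ninja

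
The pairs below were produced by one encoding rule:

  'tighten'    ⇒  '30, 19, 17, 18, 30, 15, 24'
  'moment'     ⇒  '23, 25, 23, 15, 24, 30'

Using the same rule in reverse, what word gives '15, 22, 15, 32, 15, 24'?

eleven

t is letter #20 and maps to 30: an offset of 10. Letters become their 1-based position plus 10 (so a→11, b→12, …).
Undoing it on 15, 22, 15, 32, 15, 24: 15→(15−10)÷1=5=e, 22→(22−10)÷1=12=l, 15→(15−10)÷1=5=e, 32→(32−10)÷1=22=v, 15→(15−10)÷1=5=e, 24→(24−10)÷1=14=n.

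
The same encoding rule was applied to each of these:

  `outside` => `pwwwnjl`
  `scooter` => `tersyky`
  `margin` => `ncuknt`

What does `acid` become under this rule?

The shift increases by 1 at each position, starting from +1: 1, 2, 3, ….
Applying it to acid: a+1=b, c+2=e, i+3=l, d+4=h.

belh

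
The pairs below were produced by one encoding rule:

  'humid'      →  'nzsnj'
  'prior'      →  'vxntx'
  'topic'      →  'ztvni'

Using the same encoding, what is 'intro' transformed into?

ntzxt

Two shifts are in play — +5 for a/e/i/o/u, +6 for every other letter.
On intro: i(vowel)+5=n, n(cons)+6=t, t(cons)+6=z, r(cons)+6=x, o(vowel)+5=t.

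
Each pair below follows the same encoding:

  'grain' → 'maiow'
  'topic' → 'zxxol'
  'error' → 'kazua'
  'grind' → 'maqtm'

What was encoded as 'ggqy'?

axis

Shifts by position in grain: pos 0: g→m (+6), pos 1: r→a (+9), pos 2: a→i (+8), pos 3: i→o (+6), pos 4: n→w (+9) — repeating every 3. It's a Vigenère-style cipher with numeric key [6,9,8]: position i shifts by key[i mod 3].
Decoding ggqy: g−6=a, g−9=x, q−8=i, y−6=s.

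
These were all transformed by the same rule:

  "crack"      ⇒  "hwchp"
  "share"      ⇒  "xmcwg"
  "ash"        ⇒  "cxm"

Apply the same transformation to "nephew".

Two shifts are in play — +2 for a/e/i/o/u, +5 for every other letter.
Applying it to nephew: n(cons)+5=s, e(vowel)+2=g, p(cons)+5=u, h(cons)+5=m, e(vowel)+2=g, w(cons)+5=b.

sgumgb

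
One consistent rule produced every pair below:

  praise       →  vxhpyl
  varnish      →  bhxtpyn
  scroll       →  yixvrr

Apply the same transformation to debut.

jlhbz

The shift depends on letter class: consonant p→v is +6, but vowel a→h is +7. Vowels shift forward by 7 and consonants shift forward by 6.
Applying it to debut: d(cons)+6=j, e(vowel)+7=l, b(cons)+6=h, u(vowel)+7=b, t(cons)+6=z.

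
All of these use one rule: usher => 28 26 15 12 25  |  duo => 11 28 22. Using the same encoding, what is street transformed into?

u is letter #21 and maps to 28: an offset of 7. The number is (letter's place in the alphabet, a=1) + 7.
For street: s=19→26, t=20→27, r=18→25, e=5→12, e=5→12, t=20→27.

26 27 25 12 12 27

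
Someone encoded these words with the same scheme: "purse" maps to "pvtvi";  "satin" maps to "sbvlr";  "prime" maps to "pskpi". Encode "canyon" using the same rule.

Letter i (0-indexed) is shifted by i+0, so successive shifts are 0, 1, 2, ….
For canyon: c+0=c, a+1=b, n+2=p, y+3=b, o+4=s, n+5=s.

cbpbss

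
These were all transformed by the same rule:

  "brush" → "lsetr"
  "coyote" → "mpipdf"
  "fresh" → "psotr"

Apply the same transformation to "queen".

avofx

Shifts by position in brush: pos 0: b→l (+10), pos 1: r→s (+1), pos 2: u→e (+10), pos 3: s→t (+1) — repeating every 2. It's a Vigenère-style cipher with numeric key [10,1]: position i shifts by key[i mod 2].
Applying it to queen: q+10=a, u+1=v, e+10=o, e+1=f, n+10=x.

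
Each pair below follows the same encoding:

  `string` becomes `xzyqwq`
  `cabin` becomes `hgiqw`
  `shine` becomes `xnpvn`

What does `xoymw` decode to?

siren

In string: s→x is +5, t→z is +6, r→y is +7, i→q is +8 — the shift increases by 1 each position. Each letter shifts forward by (position + 5), i.e. 5, 6, 7, … — the shift grows by one for each successive letter.
Decoding xoymw: x−5=s, o−6=i, y−7=r, m−8=e, w−9=n.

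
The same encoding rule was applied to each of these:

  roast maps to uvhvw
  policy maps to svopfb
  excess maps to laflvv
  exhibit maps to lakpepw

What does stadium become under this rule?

The shift depends on letter class: consonant r→u is +3, but vowel o→v is +7. Vowels shift forward by 7 and consonants shift forward by 3.
Applying it to stadium: s(cons)+3=v, t(cons)+3=w, a(vowel)+7=h, d(cons)+3=g, i(vowel)+7=p, u(vowel)+7=b, m(cons)+3=p.

vwhgpbp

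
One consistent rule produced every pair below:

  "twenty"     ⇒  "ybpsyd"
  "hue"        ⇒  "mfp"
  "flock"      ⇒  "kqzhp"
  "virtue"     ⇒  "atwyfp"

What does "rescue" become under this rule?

wpxhfp

The shift depends on letter class: consonant t→y is +5, but vowel e→p is +11. Vowels shift forward by 11 and consonants shift forward by 5.
Applying it to rescue: r(cons)+5=w, e(vowel)+11=p, s(cons)+5=x, c(cons)+5=h, u(vowel)+11=f, e(vowel)+11=p.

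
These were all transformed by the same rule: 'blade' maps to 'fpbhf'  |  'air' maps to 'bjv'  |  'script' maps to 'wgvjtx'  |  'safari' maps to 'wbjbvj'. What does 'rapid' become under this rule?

vbtjh

The shift depends on letter class: consonant b→f is +4, but vowel a→b is +1. Two shifts are in play — +1 for a/e/i/o/u, +4 for every other letter.
Applying it to rapid: r(cons)+4=v, a(vowel)+1=b, p(cons)+4=t, i(vowel)+1=j, d(cons)+4=h.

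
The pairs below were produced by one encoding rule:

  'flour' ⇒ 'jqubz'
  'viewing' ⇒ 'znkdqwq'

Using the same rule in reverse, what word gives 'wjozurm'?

seismic

Letter i (0-indexed) is shifted by i+4, so successive shifts are 4, 5, 6, ….
Undoing it on wjozurm: w−4=s, j−5=e, o−6=i, z−7=s, u−8=m, r−9=i, m−10=c.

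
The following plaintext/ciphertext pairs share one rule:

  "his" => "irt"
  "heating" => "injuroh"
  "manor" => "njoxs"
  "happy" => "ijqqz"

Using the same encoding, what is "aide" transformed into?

Two shifts are in play — +9 for a/e/i/o/u, +1 for every other letter.
Applying it to aide: a(vowel)+9=j, i(vowel)+9=r, d(cons)+1=e, e(vowel)+9=n.

jren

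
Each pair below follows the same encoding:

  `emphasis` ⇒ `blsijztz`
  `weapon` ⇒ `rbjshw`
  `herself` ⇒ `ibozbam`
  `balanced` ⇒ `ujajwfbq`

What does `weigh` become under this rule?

This is an affine cipher: with a=0,…,z=25, each position x becomes (11x+9) mod 26.
On weigh: w(22)→11·22+9≡17=r; e(4)→11·4+9≡1=b; i(8)→11·8+9≡19=t; g(6)→11·6+9≡23=x; h(7)→11·7+9≡8=i (all mod 26).

rbtxi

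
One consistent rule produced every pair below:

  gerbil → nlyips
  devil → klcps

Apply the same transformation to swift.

zdpma

Compare letters: g→n is +7, e→l is +7, r→y is +7 — a constant shift. Each letter is shifted forward by 7 in the alphabet (a Caesar shift of +7).
On swift: s+7=z, w+7=d, i+7=p, f+7=m, t+7=a.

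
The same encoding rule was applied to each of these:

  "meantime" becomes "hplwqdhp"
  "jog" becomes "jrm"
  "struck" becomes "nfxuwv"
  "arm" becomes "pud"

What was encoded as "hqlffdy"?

The output letters match the input read backwards, each shifted +3: meantime reversed is emitnaem. Read the word backwards and shift each letter +3.
Reversing it on hqlffdy: shift back: h−3=e, q−3=n, l−3=i, f−3=c, f−3=c, d−3=a, y−3=v → eniccav; then reverse → vaccine.

vaccine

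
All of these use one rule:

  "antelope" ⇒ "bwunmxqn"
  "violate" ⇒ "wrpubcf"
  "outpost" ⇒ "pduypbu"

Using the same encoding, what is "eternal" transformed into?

Shifts by position in antelope: pos 0: a→b (+1), pos 1: n→w (+9), pos 2: t→u (+1), pos 3: e→n (+9) — repeating every 2. The shifts repeat in a cycle of length 2: positions 0,1,… shift by +1, +9, then the pattern repeats.
Applying it to eternal: e+1=f, t+9=c, e+1=f, r+9=a, n+1=o, a+9=j, l+1=m.

fcfaojm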